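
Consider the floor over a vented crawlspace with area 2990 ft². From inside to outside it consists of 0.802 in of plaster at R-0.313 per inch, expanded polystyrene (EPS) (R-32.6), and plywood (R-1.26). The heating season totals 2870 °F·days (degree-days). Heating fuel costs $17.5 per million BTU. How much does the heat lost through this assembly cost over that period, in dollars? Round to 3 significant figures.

0.802 × 0.313 = 0.251
R_total = 0.251 + 32.6 + 1.26 = 34.11 ft²·°F·h/BTU
E = A × HDD × 24 / R = 2990 × 2870 × 24 / 34.11 = 6038000 BTU
Cost = 6038000/10⁶ × 17.5 = $105.7

106 dollars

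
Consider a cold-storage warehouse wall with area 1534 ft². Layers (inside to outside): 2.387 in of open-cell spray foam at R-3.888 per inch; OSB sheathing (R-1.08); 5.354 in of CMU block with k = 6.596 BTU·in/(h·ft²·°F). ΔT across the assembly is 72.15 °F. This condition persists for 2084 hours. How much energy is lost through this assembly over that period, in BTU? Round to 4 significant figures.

2.387 × 3.888 = 9.2807
5.354/6.596 = 0.8117
R_total = 9.2807 + 1.08 + 0.8117 = 11.172 ft²·°F·h/BTU
Q = 1534 × 72.15 / 11.172 = 9906.4 BTU/h
E = 9906.4 × 2084 = 20645000 BTU

20640000 BTU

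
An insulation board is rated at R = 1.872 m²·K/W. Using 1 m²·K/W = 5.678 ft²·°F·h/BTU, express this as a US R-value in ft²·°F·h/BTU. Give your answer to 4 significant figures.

R_US = 1.872 × 5.678 = 10.629

10.63 ft²·°F·h/BTU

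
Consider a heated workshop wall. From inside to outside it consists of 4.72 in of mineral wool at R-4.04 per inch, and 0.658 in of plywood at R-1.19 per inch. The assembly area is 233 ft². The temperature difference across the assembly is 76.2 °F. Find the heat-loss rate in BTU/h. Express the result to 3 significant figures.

4.72 × 4.04 = 19.07
0.658 × 1.19 = 0.783
R_total = 19.07 + 0.783 = 19.85 ft²·°F·h/BTU
Q = A·ΔT/R = 233 × 76.2 / 19.85 = 894.4 BTU/h

894 BTU/h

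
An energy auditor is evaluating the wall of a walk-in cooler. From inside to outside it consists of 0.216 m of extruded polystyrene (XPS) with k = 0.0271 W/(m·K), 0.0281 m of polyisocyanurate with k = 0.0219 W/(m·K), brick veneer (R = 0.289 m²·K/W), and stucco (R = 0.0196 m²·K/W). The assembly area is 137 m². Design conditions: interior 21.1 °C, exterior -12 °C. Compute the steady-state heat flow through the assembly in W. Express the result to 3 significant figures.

0.216/0.0271 = 7.97
0.0281/0.0219 = 1.283
R_total = 7.97 + 1.283 + 0.289 + 0.0196 = 9.562 m²·K/W
Q = A·ΔT/R = 137 × (21.1 − (-12)) / 9.562 = 474.2 W

474 W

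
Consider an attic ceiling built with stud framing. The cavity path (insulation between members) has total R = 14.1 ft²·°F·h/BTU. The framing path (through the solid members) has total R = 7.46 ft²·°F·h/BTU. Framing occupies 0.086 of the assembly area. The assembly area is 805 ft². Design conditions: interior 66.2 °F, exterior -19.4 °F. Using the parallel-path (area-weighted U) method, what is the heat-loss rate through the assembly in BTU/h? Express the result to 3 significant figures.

U_eff = 0.914/14.1 + 0.086/7.46 = 0.06482 + 0.01153 = 0.07635
R_eff = 1/U_eff = 13.1 ft²·°F·h/BTU
Q = 805 × (66.2 − (-19.4)) / 13.1 = 5261 BTU/h

5260 BTU/h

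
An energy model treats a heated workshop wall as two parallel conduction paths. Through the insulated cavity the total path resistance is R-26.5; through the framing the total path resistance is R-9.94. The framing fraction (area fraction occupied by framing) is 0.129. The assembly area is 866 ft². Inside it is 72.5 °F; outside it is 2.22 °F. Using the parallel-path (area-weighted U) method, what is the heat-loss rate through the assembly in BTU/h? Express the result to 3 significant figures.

2790 BTU/h

U_eff = 0.871/26.5 + 0.129/9.94 = 0.03287 + 0.01298 = 0.04585
R_eff = 1/U_eff = 21.81 ft²·°F·h/BTU
Q = 866 × (72.5 − 2.22) / 21.81 = 2790 BTU/h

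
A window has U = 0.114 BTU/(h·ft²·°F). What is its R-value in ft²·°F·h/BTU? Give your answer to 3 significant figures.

8.77 ft²·°F·h/BTU

R = 1/U = 1/0.114 = 8.772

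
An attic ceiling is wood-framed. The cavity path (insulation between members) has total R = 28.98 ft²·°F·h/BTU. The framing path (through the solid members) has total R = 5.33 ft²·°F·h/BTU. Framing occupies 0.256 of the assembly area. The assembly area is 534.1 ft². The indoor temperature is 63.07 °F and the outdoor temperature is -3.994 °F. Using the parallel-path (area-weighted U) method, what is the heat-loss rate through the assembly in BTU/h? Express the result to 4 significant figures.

2640 BTU/h

U_eff = 0.744/28.98 + 0.256/5.33 = 0.025673 + 0.04803 = 0.073703
R_eff = 1/U_eff = 13.568 ft²·°F·h/BTU
Q = 534.1 × (63.07 − (-3.994)) / 13.568 = 2640 BTU/h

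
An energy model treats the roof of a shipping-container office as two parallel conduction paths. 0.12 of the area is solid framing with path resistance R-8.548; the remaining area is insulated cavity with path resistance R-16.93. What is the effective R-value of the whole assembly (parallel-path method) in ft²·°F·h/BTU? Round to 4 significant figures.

U_eff = 0.88/16.93 + 0.12/8.548 = 0.051979 + 0.014038 = 0.066017
R_eff = 1/U_eff = 15.148 ft²·°F·h/BTU

15.15 ft²·°F·h/BTU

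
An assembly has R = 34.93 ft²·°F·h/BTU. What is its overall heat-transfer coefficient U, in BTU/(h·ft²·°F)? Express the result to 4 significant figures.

U = 1/R = 1/34.93 = 0.028629

0.02863 BTU/(h·ft²·°F)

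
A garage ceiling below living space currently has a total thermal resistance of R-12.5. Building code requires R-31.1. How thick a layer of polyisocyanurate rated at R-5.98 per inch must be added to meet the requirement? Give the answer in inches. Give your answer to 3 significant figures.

3.11 in

ΔR = 31.1 − 12.5 = 18.6 ft²·°F·h/BTU
L = ΔR / (R/in) = 18.6/5.98 = 3.11 in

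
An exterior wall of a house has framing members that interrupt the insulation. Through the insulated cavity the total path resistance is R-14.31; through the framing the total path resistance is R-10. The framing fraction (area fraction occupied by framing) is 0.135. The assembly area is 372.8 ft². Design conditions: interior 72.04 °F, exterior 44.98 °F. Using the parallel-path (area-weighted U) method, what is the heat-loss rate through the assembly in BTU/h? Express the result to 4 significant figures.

746.0 BTU/h

U_eff = 0.865/14.31 + 0.135/10 = 0.060447 + 0.0135 = 0.073947
R_eff = 1/U_eff = 13.523 ft²·°F·h/BTU
Q = 372.8 × (72.04 − 44.98) / 13.523 = 745.98 BTU/h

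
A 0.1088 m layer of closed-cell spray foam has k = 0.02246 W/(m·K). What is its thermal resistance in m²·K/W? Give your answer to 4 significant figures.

4.844 m²·K/W

R = L/k = 0.1088/0.02246 = 4.8442 m²·K/W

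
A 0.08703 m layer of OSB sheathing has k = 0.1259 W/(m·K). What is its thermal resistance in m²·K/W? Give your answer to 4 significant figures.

R = L/k = 0.08703/0.1259 = 0.69126 m²·K/W

0.6913 m²·K/W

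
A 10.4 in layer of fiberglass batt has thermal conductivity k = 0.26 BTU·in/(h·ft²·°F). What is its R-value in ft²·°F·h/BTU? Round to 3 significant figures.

40.0 ft²·°F·h/BTU

R = L/k = 10.4/0.26 = 40 ft²·°F·h/BTU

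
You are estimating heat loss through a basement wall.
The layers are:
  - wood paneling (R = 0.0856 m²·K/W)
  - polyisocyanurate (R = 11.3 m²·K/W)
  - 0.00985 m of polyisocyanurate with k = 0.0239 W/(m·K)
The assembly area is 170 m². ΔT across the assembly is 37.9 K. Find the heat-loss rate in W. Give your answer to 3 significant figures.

546 W

0.00985/0.0239 = 0.4121
R_total = 0.0856 + 11.3 + 0.4121 = 11.8 m²·K/W
Q = A·ΔT/R = 170 × 37.9 / 11.8 = 546.1 W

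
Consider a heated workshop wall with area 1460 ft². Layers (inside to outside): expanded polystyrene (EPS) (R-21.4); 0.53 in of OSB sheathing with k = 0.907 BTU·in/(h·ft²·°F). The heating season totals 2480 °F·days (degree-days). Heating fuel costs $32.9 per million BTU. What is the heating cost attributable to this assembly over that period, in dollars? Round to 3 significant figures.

0.53/0.907 = 0.5843
R_total = 21.4 + 0.5843 = 21.98 ft²·°F·h/BTU
E = A × HDD × 24 / R = 1460 × 2480 × 24 / 21.98 = 3953000 BTU
Cost = 3953000/10⁶ × 32.9 = $130

130 dollars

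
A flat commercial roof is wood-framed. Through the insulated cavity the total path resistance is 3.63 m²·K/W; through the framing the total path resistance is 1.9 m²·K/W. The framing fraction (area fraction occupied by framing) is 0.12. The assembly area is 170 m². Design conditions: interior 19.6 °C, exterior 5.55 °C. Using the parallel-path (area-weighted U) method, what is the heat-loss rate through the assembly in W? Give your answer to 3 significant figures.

U_eff = 0.88/3.63 + 0.12/1.9 = 0.2424 + 0.06316 = 0.3056
R_eff = 1/U_eff = 3.272 m²·K/W
Q = 170 × (19.6 − 5.55) / 3.272 = 729.9 W

730 W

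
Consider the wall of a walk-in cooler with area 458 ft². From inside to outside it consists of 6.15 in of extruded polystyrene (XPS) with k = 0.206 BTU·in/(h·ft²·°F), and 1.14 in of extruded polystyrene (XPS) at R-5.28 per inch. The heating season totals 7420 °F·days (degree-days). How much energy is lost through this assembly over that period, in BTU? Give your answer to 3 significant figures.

2270000 BTU

6.15/0.206 = 29.85
1.14 × 5.28 = 6.019
R_total = 29.85 + 6.019 = 35.87 ft²·°F·h/BTU
E = A × HDD × 24 / R = 458 × 7420 × 24 / 35.87 = 2274000 BTU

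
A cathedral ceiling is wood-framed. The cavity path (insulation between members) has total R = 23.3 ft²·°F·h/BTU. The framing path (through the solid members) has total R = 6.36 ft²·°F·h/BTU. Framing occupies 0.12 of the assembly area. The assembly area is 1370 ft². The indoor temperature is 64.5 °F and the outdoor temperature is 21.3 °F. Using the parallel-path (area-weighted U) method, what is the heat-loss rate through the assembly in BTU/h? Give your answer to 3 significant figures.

3350 BTU/h

U_eff = 0.88/23.3 + 0.12/6.36 = 0.03777 + 0.01887 = 0.05664
R_eff = 1/U_eff = 17.66 ft²·°F·h/BTU
Q = 1370 × (64.5 − 21.3) / 17.66 = 3352 BTU/h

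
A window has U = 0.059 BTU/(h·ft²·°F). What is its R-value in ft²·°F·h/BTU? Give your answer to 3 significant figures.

R = 1/U = 1/0.059 = 16.95

16.9 ft²·°F·h/BTU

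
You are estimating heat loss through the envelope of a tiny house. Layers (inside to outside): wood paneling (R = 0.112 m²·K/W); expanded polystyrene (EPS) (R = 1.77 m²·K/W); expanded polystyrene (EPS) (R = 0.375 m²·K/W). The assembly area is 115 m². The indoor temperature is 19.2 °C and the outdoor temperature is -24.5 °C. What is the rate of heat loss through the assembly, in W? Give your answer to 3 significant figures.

R_total = 0.112 + 1.77 + 0.375 = 2.257 m²·K/W
Q = A·ΔT/R = 115 × (19.2 − (-24.5)) / 2.257 = 2227 W

2230 W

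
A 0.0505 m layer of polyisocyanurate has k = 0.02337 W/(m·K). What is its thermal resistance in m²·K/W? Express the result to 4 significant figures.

R = L/k = 0.0505/0.02337 = 2.1609 m²·K/W

2.161 m²·K/W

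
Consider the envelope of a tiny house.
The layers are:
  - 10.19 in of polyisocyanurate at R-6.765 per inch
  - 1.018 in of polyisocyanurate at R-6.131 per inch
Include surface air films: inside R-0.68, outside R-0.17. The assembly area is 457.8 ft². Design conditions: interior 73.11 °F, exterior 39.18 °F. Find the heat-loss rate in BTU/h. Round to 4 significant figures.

204.3 BTU/h

10.19 × 6.765 = 68.935
1.018 × 6.131 = 6.2414
R_total = 0.68 + 68.935 + 6.2414 + 0.17 = 76.027 ft²·°F·h/BTU
Q = A·ΔT/R = 457.8 × (73.11 − 39.18) / 76.027 = 204.31 BTU/h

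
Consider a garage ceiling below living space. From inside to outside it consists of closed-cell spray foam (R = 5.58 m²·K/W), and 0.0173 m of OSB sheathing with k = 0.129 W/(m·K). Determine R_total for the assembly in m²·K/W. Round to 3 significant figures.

5.71 m²·K/W

0.0173/0.129 = 0.1341
R_total = 5.58 + 0.1341 = 5.714 m²·K/W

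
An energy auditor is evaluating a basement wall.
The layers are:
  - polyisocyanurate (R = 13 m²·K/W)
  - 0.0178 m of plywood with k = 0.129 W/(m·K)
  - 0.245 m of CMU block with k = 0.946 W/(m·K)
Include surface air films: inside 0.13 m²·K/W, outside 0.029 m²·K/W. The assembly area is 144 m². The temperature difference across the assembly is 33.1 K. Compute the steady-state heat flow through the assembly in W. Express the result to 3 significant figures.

0.0178/0.129 = 0.138
0.245/0.946 = 0.259
R_total = 0.13 + 13 + 0.138 + 0.259 + 0.029 = 13.56 m²·K/W
Q = A·ΔT/R = 144 × 33.1 / 13.56 = 351.6 W

352 W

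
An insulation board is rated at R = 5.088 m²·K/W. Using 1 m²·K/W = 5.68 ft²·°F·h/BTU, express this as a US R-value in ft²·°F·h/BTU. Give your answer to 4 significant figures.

28.90 ft²·°F·h/BTU

R_US = 5.088 × 5.68 = 28.9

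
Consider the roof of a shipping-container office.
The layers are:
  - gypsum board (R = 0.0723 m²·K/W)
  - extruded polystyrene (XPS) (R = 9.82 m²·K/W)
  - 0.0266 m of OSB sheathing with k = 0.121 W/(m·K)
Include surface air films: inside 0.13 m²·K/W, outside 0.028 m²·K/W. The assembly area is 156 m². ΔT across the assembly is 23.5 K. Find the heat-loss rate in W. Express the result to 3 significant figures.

0.0266/0.121 = 0.2198
R_total = 0.13 + 0.0723 + 9.82 + 0.2198 + 0.028 = 10.27 m²·K/W
Q = A·ΔT/R = 156 × 23.5 / 10.27 = 357 W

357 W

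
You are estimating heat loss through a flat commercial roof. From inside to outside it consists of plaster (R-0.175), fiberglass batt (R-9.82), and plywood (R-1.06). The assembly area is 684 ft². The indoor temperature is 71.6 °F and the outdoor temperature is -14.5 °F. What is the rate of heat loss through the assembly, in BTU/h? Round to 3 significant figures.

5330 BTU/h

R_total = 0.175 + 9.82 + 1.06 = 11.05 ft²·°F·h/BTU
Q = A·ΔT/R = 684 × (71.6 − (-14.5)) / 11.05 = 5327 BTU/h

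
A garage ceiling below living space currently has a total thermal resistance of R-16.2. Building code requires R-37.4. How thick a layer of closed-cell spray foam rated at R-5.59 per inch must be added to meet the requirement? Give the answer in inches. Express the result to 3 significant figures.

ΔR = 37.4 − 16.2 = 21.2 ft²·°F·h/BTU
L = ΔR / (R/in) = 21.2/5.59 = 3.792 in

3.79 in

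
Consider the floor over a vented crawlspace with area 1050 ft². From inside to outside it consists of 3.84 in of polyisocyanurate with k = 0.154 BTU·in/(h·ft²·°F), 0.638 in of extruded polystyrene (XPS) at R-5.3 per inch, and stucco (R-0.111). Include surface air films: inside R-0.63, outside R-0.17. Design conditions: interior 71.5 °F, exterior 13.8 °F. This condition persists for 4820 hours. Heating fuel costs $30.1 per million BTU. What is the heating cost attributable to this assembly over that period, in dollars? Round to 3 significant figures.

301 dollars

3.84/0.154 = 24.94
0.638 × 5.3 = 3.381
R_total = 0.63 + 24.94 + 3.381 + 0.111 + 0.17 = 29.23 ft²·°F·h/BTU
Q = 1050 × (71.5 − 13.8) / 29.23 = 2073 BTU/h
E = 2073 × 4820 = 9991000 BTU
Cost = 9991000/10⁶ × 30.1 = $300.7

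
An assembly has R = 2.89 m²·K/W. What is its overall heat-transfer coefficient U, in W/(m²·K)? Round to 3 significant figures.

U = 1/R = 1/2.89 = 0.346

0.346 W/(m²·K)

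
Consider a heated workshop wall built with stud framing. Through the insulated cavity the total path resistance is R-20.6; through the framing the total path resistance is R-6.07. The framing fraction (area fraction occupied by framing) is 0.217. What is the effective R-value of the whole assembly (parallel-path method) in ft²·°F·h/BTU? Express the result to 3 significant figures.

13.6 ft²·°F·h/BTU

U_eff = 0.783/20.6 + 0.217/6.07 = 0.03801 + 0.03575 = 0.07376
R_eff = 1/U_eff = 13.56 ft²·°F·h/BTU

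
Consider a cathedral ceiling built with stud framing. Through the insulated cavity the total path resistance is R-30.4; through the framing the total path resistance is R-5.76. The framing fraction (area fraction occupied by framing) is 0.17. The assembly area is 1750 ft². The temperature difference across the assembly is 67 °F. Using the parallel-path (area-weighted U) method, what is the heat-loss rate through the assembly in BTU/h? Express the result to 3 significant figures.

U_eff = 0.83/30.4 + 0.17/5.76 = 0.0273 + 0.02951 = 0.05682
R_eff = 1/U_eff = 17.6 ft²·°F·h/BTU
Q = 1750 × 67 / 17.6 = 6662 BTU/h

6660 BTU/h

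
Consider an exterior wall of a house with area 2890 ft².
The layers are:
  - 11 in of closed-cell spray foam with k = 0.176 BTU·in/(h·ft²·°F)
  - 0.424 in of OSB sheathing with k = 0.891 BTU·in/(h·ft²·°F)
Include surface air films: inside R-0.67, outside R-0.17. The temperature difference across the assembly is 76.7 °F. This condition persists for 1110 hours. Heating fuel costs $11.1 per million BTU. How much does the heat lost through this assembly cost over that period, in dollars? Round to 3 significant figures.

42.8 dollars

11/0.176 = 62.5
0.424/0.891 = 0.4759
R_total = 0.67 + 62.5 + 0.4759 + 0.17 = 63.82 ft²·°F·h/BTU
Q = 2890 × 76.7 / 63.82 = 3473 BTU/h
E = 3473 × 1110 = 3856000 BTU
Cost = 3856000/10⁶ × 11.1 = $42.8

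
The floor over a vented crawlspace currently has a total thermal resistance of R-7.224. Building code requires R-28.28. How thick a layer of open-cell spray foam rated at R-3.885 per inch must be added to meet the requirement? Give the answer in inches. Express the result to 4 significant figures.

5.420 in

ΔR = 28.28 − 7.224 = 21.056 ft²·°F·h/BTU
L = ΔR / (R/in) = 21.056/3.885 = 5.4198 in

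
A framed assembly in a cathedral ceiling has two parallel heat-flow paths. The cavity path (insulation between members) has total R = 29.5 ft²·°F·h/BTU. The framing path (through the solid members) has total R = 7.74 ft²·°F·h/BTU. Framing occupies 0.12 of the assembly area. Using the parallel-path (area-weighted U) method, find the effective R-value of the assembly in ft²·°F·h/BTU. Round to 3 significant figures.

U_eff = 0.88/29.5 + 0.12/7.74 = 0.02983 + 0.0155 = 0.04533
R_eff = 1/U_eff = 22.06 ft²·°F·h/BTU

22.1 ft²·°F·h/BTU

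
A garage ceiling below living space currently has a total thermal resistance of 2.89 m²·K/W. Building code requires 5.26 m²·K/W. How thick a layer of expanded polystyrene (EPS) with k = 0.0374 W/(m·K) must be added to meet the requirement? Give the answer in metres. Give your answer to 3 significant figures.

0.0886 m

ΔR = 5.26 − 2.89 = 2.37 m²·K/W
L = ΔR × k = 2.37 × 0.0374 = 0.08864 m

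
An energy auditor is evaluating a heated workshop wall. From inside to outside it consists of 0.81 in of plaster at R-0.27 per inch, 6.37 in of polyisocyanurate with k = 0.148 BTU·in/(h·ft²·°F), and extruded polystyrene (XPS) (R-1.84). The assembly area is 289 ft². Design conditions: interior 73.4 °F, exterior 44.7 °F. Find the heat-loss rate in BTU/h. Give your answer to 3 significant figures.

184 BTU/h

0.81 × 0.27 = 0.2187
6.37/0.148 = 43.04
R_total = 0.2187 + 43.04 + 1.84 = 45.1 ft²·°F·h/BTU
Q = A·ΔT/R = 289 × (73.4 − 44.7) / 45.1 = 183.9 BTU/h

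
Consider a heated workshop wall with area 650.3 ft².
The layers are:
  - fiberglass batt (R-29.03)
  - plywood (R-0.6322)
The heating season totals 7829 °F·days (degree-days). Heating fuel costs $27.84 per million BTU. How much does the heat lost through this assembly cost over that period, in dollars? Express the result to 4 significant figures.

114.7 dollars

R_total = 29.03 + 0.6322 = 29.662 ft²·°F·h/BTU
E = A × HDD × 24 / R = 650.3 × 7829 × 24 / 29.662 = 4119300 BTU
Cost = 4119300/10⁶ × 27.84 = $114.68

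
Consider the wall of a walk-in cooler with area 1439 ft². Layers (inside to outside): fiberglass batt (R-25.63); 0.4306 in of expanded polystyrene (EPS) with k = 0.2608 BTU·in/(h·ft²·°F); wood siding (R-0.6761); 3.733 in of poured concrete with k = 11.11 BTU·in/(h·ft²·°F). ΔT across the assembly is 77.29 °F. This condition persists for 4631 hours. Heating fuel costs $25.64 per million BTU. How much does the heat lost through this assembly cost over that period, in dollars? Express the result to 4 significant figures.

466.8 dollars

0.4306/0.2608 = 1.6511
3.733/11.11 = 0.336
R_total = 25.63 + 1.6511 + 0.6761 + 0.336 = 28.293 ft²·°F·h/BTU
Q = 1439 × 77.29 / 28.293 = 3931 BTU/h
E = 3931 × 4631 = 18204000 BTU
Cost = 18204000/10⁶ × 25.64 = $466.76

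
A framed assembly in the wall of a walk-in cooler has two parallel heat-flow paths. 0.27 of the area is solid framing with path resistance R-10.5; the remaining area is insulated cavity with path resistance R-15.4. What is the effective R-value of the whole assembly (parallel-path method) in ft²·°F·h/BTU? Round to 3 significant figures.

U_eff = 0.73/15.4 + 0.27/10.5 = 0.0474 + 0.02571 = 0.07312
R_eff = 1/U_eff = 13.68 ft²·°F·h/BTU

13.7 ft²·°F·h/BTU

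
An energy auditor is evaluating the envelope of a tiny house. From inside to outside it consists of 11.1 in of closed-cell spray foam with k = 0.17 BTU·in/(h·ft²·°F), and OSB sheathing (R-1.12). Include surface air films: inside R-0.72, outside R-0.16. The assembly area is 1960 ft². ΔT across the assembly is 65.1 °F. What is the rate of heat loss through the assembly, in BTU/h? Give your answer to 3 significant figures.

1900 BTU/h

11.1/0.17 = 65.29
R_total = 0.72 + 65.29 + 1.12 + 0.16 = 67.29 ft²·°F·h/BTU
Q = A·ΔT/R = 1960 × 65.1 / 67.29 = 1896 BTU/h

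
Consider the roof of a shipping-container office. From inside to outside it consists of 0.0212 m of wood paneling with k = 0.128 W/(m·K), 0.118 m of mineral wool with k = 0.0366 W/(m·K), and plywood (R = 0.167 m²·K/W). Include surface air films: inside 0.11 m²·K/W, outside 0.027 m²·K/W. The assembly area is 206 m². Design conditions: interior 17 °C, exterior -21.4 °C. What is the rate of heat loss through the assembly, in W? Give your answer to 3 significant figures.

2140 W

0.0212/0.128 = 0.1656
0.118/0.0366 = 3.224
R_total = 0.11 + 0.1656 + 3.224 + 0.167 + 0.027 = 3.694 m²·K/W
Q = A·ΔT/R = 206 × (17 − (-21.4)) / 3.694 = 2142 W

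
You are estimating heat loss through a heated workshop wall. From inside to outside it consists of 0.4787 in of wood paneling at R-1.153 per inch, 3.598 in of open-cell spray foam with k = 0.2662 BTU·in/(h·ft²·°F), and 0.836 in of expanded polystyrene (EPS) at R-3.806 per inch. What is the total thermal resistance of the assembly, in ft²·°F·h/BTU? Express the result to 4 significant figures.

0.4787 × 1.153 = 0.55194
3.598/0.2662 = 13.516
0.836 × 3.806 = 3.1818
R_total = 0.55194 + 13.516 + 3.1818 = 17.25 ft²·°F·h/BTU

17.25 ft²·°F·h/BTU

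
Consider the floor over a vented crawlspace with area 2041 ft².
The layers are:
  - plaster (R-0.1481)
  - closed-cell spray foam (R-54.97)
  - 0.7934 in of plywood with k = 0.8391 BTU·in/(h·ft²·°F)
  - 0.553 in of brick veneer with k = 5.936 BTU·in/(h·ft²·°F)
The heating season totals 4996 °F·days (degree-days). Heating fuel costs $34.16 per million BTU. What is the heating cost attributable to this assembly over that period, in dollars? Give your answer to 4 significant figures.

148.9 dollars

0.7934/0.8391 = 0.94554
0.553/5.936 = 0.09316
R_total = 0.1481 + 54.97 + 0.94554 + 0.09316 = 56.157 ft²·°F·h/BTU
E = A × HDD × 24 / R = 2041 × 4996 × 24 / 56.157 = 4357900 BTU
Cost = 4357900/10⁶ × 34.16 = $148.86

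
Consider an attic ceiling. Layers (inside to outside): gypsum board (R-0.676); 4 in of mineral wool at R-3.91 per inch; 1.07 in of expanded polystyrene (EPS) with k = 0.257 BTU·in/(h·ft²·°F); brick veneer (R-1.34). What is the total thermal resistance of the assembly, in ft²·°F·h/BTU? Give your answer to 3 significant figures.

21.8 ft²·°F·h/BTU

4 × 3.91 = 15.64
1.07/0.257 = 4.163
R_total = 0.676 + 15.64 + 4.163 + 1.34 = 21.82 ft²·°F·h/BTU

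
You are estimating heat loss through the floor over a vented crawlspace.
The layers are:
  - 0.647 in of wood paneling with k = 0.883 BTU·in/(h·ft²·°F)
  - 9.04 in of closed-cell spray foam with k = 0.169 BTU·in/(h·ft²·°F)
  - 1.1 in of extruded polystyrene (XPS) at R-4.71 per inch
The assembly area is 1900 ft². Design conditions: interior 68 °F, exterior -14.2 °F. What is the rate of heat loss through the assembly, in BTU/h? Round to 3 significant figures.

2630 BTU/h

0.647/0.883 = 0.7327
9.04/0.169 = 53.49
1.1 × 4.71 = 5.181
R_total = 0.7327 + 53.49 + 5.181 = 59.4 ft²·°F·h/BTU
Q = A·ΔT/R = 1900 × (68 − (-14.2)) / 59.4 = 2629 BTU/h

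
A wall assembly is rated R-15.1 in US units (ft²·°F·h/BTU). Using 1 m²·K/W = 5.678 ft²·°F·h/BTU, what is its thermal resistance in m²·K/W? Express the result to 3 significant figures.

2.66 m²·K/W

R_SI = 15.1/5.678 = 2.659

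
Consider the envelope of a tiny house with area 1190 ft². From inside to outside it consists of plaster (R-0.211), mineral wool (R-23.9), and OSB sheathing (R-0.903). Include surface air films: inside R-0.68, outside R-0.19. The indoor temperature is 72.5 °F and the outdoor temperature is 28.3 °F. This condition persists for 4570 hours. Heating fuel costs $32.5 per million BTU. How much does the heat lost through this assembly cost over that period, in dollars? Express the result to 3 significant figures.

R_total = 0.68 + 0.211 + 23.9 + 0.903 + 0.19 = 25.88 ft²·°F·h/BTU
Q = 1190 × (72.5 − 28.3) / 25.88 = 2032 BTU/h
E = 2032 × 4570 = 9287000 BTU
Cost = 9287000/10⁶ × 32.5 = $301.8

302 dollars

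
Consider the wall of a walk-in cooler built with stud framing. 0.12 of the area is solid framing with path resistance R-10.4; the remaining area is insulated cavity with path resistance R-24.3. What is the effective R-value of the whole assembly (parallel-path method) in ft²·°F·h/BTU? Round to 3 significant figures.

U_eff = 0.88/24.3 + 0.12/10.4 = 0.03621 + 0.01154 = 0.04775
R_eff = 1/U_eff = 20.94 ft²·°F·h/BTU

20.9 ft²·°F·h/BTU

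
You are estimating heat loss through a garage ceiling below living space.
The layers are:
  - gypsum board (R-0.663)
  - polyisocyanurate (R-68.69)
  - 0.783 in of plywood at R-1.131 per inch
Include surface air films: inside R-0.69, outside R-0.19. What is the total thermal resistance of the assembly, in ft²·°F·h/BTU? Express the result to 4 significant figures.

71.12 ft²·°F·h/BTU

0.783 × 1.131 = 0.88557
R_total = 0.69 + 0.663 + 68.69 + 0.88557 + 0.19 = 71.119 ft²·°F·h/BTU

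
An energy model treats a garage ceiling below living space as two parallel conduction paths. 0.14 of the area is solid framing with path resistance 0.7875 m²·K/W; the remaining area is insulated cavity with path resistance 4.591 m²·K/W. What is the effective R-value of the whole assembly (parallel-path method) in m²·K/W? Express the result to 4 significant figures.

2.739 m²·K/W

U_eff = 0.86/4.591 + 0.14/0.7875 = 0.18732 + 0.17778 = 0.3651
R_eff = 1/U_eff = 2.739 m²·K/W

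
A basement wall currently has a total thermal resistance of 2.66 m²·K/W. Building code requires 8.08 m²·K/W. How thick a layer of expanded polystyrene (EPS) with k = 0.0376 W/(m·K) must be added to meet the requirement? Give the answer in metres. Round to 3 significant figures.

0.204 m

ΔR = 8.08 − 2.66 = 5.42 m²·K/W
L = ΔR × k = 5.42 × 0.0376 = 0.2038 m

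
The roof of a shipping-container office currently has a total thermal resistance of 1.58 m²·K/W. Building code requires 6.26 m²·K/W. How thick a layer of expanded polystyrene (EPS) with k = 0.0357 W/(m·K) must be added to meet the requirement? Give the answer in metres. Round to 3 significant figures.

0.167 m

ΔR = 6.26 − 1.58 = 4.68 m²·K/W
L = ΔR × k = 4.68 × 0.0357 = 0.1671 m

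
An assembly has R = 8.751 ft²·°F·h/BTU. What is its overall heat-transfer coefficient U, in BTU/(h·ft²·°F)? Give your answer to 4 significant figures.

0.1143 BTU/(h·ft²·°F)

U = 1/R = 1/8.751 = 0.11427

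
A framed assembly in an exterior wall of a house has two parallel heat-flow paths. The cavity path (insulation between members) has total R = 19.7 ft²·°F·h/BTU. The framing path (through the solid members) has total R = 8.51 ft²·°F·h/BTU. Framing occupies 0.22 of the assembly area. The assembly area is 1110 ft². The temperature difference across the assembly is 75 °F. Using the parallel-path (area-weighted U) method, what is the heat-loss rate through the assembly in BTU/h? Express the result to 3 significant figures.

U_eff = 0.78/19.7 + 0.22/8.51 = 0.03959 + 0.02585 = 0.06545
R_eff = 1/U_eff = 15.28 ft²·°F·h/BTU
Q = 1110 × 75 / 15.28 = 5448 BTU/h

5450 BTU/h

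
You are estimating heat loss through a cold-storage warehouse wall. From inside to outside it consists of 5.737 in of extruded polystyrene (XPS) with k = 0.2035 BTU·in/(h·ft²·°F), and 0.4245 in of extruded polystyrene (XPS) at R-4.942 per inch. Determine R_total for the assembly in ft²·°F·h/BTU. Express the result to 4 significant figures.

30.29 ft²·°F·h/BTU

5.737/0.2035 = 28.192
0.4245 × 4.942 = 2.0979
R_total = 28.192 + 2.0979 = 30.29 ft²·°F·h/BTU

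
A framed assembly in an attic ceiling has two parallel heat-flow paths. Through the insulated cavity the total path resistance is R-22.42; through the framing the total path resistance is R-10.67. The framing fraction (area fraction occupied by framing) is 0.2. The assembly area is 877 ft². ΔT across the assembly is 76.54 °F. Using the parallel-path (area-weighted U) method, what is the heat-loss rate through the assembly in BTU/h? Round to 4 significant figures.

3653 BTU/h

U_eff = 0.8/22.42 + 0.2/10.67 = 0.035682 + 0.018744 = 0.054427
R_eff = 1/U_eff = 18.373 ft²·°F·h/BTU
Q = 877 × 76.54 / 18.373 = 3653.4 BTU/h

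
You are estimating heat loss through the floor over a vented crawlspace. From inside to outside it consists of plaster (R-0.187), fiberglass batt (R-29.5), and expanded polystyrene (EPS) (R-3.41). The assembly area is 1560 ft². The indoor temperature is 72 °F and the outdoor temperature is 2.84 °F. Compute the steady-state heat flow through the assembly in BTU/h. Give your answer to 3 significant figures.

R_total = 0.187 + 29.5 + 3.41 = 33.1 ft²·°F·h/BTU
Q = A·ΔT/R = 1560 × (72 − 2.84) / 33.1 = 3260 BTU/h

3260 BTU/h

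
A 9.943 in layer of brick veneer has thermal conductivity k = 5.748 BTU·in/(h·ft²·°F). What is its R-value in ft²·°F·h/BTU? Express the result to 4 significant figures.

R = L/k = 9.943/5.748 = 1.7298 ft²·°F·h/BTU

1.730 ft²·°F·h/BTU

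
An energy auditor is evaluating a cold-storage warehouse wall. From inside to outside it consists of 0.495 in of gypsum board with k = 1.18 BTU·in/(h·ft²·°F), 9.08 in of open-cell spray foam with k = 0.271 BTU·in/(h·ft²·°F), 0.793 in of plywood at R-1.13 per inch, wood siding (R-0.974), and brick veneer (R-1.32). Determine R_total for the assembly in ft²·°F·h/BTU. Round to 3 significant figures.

37.1 ft²·°F·h/BTU

0.495/1.18 = 0.4195
9.08/0.271 = 33.51
0.793 × 1.13 = 0.8961
R_total = 0.4195 + 33.51 + 0.8961 + 0.974 + 1.32 = 37.12 ft²·°F·h/BTU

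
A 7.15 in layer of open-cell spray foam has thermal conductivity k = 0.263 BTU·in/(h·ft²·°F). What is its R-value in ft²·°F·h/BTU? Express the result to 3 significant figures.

R = L/k = 7.15/0.263 = 27.19 ft²·°F·h/BTU

27.2 ft²·°F·h/BTU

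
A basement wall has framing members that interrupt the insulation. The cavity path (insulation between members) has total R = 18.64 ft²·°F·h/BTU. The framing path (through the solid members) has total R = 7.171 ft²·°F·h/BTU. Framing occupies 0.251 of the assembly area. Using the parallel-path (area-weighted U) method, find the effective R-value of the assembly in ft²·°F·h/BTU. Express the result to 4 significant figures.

13.30 ft²·°F·h/BTU

U_eff = 0.749/18.64 + 0.251/7.171 = 0.040182 + 0.035002 = 0.075184
R_eff = 1/U_eff = 13.301 ft²·°F·h/BTU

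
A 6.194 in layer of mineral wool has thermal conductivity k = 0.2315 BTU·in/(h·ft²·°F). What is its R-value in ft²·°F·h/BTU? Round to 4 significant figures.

26.76 ft²·°F·h/BTU

R = L/k = 6.194/0.2315 = 26.756 ft²·°F·h/BTU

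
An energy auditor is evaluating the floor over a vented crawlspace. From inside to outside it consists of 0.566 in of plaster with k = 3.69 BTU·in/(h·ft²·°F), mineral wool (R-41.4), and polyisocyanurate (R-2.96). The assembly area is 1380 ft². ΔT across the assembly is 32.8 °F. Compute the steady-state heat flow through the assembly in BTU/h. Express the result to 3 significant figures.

1020 BTU/h

0.566/3.69 = 0.1534
R_total = 0.1534 + 41.4 + 2.96 = 44.51 ft²·°F·h/BTU
Q = A·ΔT/R = 1380 × 32.8 / 44.51 = 1017 BTU/h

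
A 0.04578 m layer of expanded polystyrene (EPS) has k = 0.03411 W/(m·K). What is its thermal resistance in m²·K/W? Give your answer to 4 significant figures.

1.342 m²·K/W

R = L/k = 0.04578/0.03411 = 1.3421 m²·K/W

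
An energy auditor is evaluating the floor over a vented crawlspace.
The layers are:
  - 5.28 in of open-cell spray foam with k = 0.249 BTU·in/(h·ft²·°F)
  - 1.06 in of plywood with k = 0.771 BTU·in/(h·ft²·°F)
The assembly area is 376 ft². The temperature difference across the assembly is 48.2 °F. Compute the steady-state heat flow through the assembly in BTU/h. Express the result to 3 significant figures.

803 BTU/h

5.28/0.249 = 21.2
1.06/0.771 = 1.375
R_total = 21.2 + 1.375 = 22.58 ft²·°F·h/BTU
Q = A·ΔT/R = 376 × 48.2 / 22.58 = 802.6 BTU/h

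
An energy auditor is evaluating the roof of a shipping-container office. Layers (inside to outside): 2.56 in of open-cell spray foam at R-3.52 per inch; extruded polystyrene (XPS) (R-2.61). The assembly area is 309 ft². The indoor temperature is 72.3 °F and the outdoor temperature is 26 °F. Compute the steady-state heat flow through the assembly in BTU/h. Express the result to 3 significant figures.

2.56 × 3.52 = 9.011
R_total = 9.011 + 2.61 = 11.62 ft²·°F·h/BTU
Q = A·ΔT/R = 309 × (72.3 − 26) / 11.62 = 1231 BTU/h

1230 BTU/h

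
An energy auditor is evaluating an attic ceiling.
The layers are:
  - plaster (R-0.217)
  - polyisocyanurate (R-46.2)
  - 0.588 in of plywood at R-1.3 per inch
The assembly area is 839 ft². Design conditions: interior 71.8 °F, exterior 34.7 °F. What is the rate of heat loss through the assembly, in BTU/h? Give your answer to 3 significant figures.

660 BTU/h

0.588 × 1.3 = 0.7644
R_total = 0.217 + 46.2 + 0.7644 = 47.18 ft²·°F·h/BTU
Q = A·ΔT/R = 839 × (71.8 − 34.7) / 47.18 = 659.7 BTU/h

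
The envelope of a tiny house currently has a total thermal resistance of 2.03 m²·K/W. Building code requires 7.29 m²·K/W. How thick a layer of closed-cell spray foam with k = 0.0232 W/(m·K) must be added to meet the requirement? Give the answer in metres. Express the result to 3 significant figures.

0.122 m

ΔR = 7.29 − 2.03 = 5.26 m²·K/W
L = ΔR × k = 5.26 × 0.0232 = 0.122 m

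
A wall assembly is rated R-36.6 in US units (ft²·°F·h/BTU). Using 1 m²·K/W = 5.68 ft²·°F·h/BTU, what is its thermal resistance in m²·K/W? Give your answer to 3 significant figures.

R_SI = 36.6/5.68 = 6.444

6.44 m²·K/W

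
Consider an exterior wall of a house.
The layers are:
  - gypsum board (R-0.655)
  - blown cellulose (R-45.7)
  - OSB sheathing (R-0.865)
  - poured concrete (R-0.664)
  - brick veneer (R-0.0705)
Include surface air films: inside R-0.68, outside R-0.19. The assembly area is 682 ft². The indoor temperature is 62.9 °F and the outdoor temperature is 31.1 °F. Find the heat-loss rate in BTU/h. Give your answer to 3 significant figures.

444 BTU/h

R_total = 0.68 + 0.655 + 45.7 + 0.865 + 0.664 + 0.0705 + 0.19 = 48.82 ft²·°F·h/BTU
Q = A·ΔT/R = 682 × (62.9 − 31.1) / 48.82 = 444.2 BTU/h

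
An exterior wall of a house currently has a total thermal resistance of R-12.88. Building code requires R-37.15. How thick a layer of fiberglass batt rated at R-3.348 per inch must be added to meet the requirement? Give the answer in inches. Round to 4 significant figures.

7.249 in

ΔR = 37.15 − 12.88 = 24.27 ft²·°F·h/BTU
L = ΔR / (R/in) = 24.27/3.348 = 7.2491 in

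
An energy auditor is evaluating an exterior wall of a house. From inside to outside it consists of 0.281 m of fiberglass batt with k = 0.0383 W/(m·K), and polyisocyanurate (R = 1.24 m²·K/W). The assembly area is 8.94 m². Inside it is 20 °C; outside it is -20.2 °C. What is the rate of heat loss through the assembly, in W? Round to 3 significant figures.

41.9 W

0.281/0.0383 = 7.337
R_total = 7.337 + 1.24 = 8.577 m²·K/W
Q = A·ΔT/R = 8.94 × (20 − (-20.2)) / 8.577 = 41.9 W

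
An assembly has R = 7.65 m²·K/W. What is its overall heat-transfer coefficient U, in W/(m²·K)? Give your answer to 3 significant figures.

0.131 W/(m²·K)

U = 1/R = 1/7.65 = 0.1307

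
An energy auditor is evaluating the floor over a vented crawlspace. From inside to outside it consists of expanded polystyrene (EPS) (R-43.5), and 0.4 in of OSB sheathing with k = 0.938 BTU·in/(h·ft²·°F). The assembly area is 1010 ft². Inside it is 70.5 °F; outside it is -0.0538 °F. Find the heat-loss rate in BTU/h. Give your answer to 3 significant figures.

0.4/0.938 = 0.4264
R_total = 43.5 + 0.4264 = 43.93 ft²·°F·h/BTU
Q = A·ΔT/R = 1010 × (70.5 − (-0.0538)) / 43.93 = 1622 BTU/h

1620 BTU/h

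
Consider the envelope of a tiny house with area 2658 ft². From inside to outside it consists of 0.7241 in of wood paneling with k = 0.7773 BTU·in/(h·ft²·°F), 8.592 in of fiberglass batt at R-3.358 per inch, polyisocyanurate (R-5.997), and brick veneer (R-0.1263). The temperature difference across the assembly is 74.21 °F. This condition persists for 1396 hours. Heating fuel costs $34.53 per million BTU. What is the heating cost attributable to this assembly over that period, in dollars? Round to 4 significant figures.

264.8 dollars

0.7241/0.7773 = 0.93156
8.592 × 3.358 = 28.852
R_total = 0.93156 + 28.852 + 5.997 + 0.1263 = 35.907 ft²·°F·h/BTU
Q = 2658 × 74.21 / 35.907 = 5493.4 BTU/h
E = 5493.4 × 1396 = 7668800 BTU
Cost = 7668800/10⁶ × 34.53 = $264.8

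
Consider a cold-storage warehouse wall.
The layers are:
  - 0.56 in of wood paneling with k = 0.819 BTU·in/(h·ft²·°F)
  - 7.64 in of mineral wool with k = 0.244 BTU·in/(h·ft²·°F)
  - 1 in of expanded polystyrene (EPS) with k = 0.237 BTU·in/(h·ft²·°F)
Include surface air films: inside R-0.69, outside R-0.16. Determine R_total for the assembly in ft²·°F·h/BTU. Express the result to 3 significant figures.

0.56/0.819 = 0.6838
7.64/0.244 = 31.31
1/0.237 = 4.219
R_total = 0.69 + 0.6838 + 31.31 + 4.219 + 0.16 = 37.06 ft²·°F·h/BTU

37.1 ft²·°F·h/BTU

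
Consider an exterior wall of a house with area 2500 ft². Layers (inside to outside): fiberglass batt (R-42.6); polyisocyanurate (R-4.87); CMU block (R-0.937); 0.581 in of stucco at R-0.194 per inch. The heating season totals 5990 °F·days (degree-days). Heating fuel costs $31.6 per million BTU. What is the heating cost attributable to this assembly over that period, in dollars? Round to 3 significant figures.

234 dollars

0.581 × 0.194 = 0.1127
R_total = 42.6 + 4.87 + 0.937 + 0.1127 = 48.52 ft²·°F·h/BTU
E = A × HDD × 24 / R = 2500 × 5990 × 24 / 48.52 = 7407000 BTU
Cost = 7407000/10⁶ × 31.6 = $234.1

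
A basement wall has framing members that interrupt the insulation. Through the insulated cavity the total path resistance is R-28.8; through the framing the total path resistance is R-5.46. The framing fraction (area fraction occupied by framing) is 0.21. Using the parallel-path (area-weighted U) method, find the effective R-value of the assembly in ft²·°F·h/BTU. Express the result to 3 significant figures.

U_eff = 0.79/28.8 + 0.21/5.46 = 0.02743 + 0.03846 = 0.06589
R_eff = 1/U_eff = 15.18 ft²·°F·h/BTU

15.2 ft²·°F·h/BTU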